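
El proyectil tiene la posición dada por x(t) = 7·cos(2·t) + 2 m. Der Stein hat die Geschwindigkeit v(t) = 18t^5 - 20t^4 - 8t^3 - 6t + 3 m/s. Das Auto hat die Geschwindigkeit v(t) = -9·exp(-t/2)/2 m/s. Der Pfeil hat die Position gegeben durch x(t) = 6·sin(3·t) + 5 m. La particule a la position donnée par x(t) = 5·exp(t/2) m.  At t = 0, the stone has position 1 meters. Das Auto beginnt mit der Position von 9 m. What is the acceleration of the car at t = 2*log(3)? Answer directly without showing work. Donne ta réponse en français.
À t = 2*log(3), a = 3/4.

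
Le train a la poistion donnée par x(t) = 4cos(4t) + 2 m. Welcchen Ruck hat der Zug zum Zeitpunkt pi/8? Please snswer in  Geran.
Wir müssen unsere Gleichung für die Position x(t) = 4·cos(4·t) + 2 3-mal ableiten. Durch Ableiten von der Position erhalten wir die Geschwindigkeit: v(t) = -16·sin(4·t). Die Ableitung von der Geschwindigkeit ergibt die Beschleunigung: a(t) = -64·cos(4·t). Mit d/dt von a(t) finden wir j(t) = 256·sin(4·t). Aus der Gleichung für den Ruck j(t) = 256·sin(4·t), setzen wir t = pi/8 ein und erhalten j = 256.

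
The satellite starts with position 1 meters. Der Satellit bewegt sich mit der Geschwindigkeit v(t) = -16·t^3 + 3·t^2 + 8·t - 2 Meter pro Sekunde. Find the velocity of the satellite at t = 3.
From the given velocity equation v(t) = -16·t^3 + 3·t^2 + 8·t - 2, we substitute t = 3 to get v = -383.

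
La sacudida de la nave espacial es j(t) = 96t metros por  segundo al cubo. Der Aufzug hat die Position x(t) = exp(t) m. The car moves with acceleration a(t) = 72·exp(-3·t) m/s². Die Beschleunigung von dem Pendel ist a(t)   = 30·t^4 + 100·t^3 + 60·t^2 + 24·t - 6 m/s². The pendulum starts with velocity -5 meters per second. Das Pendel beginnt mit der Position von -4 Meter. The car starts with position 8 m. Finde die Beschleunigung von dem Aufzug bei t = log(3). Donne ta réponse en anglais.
We must differentiate our position equation x(t) = exp(t) 2 times. The derivative of position gives velocity: v(t) = exp(t). Differentiating velocity, we get acceleration: a(t) = exp(t). We have acceleration a(t) = exp(t). Substituting t = log(3): a(log(3)) = 3.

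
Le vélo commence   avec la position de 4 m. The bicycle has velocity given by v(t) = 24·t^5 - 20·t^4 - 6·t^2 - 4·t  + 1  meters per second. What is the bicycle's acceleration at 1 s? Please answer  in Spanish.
Debemos derivar nuestra ecuación de la velocidad v(t) = 24·t^5 - 20·t^4 - 6·t^2 - 4·t + 1 1 vez. La derivada de la velocidad da la aceleración: a(t) = 120·t^4 - 80·t^3 - 12·t - 4. Usando a(t) = 120·t^4 - 80·t^3 - 12·t - 4 y sustituyendo t = 1, encontramos a = 24.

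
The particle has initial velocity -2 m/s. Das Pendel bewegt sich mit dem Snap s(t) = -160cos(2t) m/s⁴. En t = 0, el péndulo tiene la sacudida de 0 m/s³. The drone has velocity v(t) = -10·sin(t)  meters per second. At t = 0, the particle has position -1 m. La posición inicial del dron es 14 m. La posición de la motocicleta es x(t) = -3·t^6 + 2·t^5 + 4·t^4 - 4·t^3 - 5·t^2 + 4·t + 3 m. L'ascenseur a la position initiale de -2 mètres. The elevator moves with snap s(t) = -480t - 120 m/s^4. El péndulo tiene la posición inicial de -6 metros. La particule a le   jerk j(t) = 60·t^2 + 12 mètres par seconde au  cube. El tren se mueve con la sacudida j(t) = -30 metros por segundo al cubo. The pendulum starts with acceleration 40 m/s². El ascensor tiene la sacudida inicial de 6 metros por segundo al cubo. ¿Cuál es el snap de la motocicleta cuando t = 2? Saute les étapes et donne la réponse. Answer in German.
Die Antwort ist -3744.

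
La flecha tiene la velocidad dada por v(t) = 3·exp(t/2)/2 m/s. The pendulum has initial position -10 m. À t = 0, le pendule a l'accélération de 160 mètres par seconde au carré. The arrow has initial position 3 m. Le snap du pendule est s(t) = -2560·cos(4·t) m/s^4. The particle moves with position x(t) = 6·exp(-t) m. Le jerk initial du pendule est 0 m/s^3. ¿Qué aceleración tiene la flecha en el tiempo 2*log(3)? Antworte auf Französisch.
Pour résoudre ceci, nous devons prendre 1 dérivée de notre équation de la vitesse v(t) = 3·exp(t/2)/2. En dérivant la vitesse, nous obtenons l'accélération: a(t) = 3·exp(t/2)/4. En utilisant a(t) = 3·exp(t/2)/4 et en substituant t = 2*log(3), nous trouvons a = 9/4.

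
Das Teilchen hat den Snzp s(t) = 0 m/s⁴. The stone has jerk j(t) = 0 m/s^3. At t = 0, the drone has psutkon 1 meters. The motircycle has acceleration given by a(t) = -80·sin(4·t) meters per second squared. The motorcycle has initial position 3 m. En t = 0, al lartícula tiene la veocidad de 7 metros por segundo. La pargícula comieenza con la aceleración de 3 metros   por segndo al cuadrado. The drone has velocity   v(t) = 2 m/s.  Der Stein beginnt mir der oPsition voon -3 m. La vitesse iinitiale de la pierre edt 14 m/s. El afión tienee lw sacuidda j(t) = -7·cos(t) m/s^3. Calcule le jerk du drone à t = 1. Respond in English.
Starting from velocity v(t) = 2, we take 2 derivatives. The derivative of velocity gives acceleration: a(t) = 0. The derivative of acceleration gives jerk: j(t) = 0. We have jerk j(t) = 0. Substituting t = 1: j(1) = 0.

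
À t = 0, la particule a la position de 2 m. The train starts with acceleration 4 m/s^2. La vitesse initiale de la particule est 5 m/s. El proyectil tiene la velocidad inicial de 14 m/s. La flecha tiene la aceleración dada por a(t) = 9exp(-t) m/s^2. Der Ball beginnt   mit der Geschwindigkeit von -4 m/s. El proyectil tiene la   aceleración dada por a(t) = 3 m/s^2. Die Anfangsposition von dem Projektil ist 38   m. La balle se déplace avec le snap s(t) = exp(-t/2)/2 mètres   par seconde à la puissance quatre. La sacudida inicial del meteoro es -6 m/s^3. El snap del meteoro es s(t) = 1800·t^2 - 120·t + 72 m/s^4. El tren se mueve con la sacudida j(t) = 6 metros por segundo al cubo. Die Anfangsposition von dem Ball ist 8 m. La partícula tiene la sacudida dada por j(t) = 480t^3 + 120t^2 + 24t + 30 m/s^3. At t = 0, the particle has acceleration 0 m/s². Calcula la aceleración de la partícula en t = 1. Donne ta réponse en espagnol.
Necesitamos integrar nuestra ecuación de la sacudida j(t) = 480·t^3 + 120·t^2 + 24·t + 30 1 vez. Integrando la sacudida y usando la condición inicial a(0) = 0, obtenemos a(t) = 2·t·(60·t^3 + 20·t^2 + 6·t + 15). Tenemos la aceleración a(t) = 2·t·(60·t^3 + 20·t^2 + 6·t + 15). Sustituyendo t = 1: a(1) = 202.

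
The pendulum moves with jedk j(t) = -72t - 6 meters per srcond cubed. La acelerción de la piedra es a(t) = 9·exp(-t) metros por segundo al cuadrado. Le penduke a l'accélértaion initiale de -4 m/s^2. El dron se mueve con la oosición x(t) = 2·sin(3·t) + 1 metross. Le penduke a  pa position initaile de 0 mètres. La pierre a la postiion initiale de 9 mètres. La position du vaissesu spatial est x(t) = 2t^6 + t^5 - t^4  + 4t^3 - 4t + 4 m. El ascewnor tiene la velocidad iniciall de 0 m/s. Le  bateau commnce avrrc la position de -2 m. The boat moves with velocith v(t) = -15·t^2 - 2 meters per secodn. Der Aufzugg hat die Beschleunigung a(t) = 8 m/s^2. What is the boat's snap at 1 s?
We must differentiate our velocity equation v(t) = -15·t^2 - 2 3 times. The derivative of velocity gives acceleration: a(t) = -30·t. Differentiating acceleration, we get jerk: j(t) = -30. The derivative of jerk gives snap: s(t) = 0. Using s(t) = 0 and substituting t = 1, we find s = 0.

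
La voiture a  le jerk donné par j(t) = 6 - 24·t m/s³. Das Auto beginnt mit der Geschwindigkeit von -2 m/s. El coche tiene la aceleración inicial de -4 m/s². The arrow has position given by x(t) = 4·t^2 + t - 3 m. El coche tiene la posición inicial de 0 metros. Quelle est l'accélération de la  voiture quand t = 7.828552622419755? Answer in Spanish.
Partiendo de la sacudida j(t) = 6 - 24·t, tomamos 1 integral. La integral de la sacudida es la aceleración. Usando a(0) = -4, obtenemos a(t) = -12·t^2 + 6·t - 4. Tenemos la aceleración a(t) = -12·t^2 + 6·t - 4. Sustituyendo t = 7.828552622419755: a(7.828552622419755) = -692.463518209424.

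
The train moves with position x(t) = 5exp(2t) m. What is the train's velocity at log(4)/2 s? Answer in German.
Ausgehend von der Position x(t) = 5·exp(2·t), nehmen wir 1 Ableitung. Die Ableitung von der Position ergibt die Geschwindigkeit: v(t) = 10·exp(2·t). Aus der Gleichung für die Geschwindigkeit v(t) = 10·exp(2·t), setzen wir t = log(4)/2 ein und erhalten v = 40.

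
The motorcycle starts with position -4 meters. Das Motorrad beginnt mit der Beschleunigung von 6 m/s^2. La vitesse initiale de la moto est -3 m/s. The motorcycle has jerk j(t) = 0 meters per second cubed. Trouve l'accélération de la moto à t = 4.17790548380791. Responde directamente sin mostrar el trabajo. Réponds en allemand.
Die Antwort ist 6.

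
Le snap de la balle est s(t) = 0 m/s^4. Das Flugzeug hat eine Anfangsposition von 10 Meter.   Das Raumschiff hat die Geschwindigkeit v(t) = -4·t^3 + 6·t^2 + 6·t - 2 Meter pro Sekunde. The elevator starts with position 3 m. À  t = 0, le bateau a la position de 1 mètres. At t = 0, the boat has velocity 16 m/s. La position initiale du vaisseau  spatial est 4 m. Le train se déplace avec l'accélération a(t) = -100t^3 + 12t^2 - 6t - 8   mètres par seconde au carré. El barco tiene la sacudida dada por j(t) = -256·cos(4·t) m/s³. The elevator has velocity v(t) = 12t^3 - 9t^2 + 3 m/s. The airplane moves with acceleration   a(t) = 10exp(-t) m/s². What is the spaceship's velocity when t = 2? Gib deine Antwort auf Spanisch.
Usando v(t) = -4·t^3 + 6·t^2 + 6·t - 2 y sustituyendo t = 2, encontramos v = 2.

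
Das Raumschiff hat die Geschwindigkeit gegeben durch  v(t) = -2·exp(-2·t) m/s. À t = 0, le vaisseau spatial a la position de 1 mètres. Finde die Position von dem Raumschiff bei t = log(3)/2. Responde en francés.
En partant de la vitesse v(t) = -2·exp(-2·t), nous prenons 1 primitive. En prenant ∫v(t)dt et en appliquant x(0) = 1, nous trouvons x(t) = exp(-2·t). De l'équation de la position x(t) = exp(-2·t), nous substituons t = log(3)/2 pour obtenir x = 1/3.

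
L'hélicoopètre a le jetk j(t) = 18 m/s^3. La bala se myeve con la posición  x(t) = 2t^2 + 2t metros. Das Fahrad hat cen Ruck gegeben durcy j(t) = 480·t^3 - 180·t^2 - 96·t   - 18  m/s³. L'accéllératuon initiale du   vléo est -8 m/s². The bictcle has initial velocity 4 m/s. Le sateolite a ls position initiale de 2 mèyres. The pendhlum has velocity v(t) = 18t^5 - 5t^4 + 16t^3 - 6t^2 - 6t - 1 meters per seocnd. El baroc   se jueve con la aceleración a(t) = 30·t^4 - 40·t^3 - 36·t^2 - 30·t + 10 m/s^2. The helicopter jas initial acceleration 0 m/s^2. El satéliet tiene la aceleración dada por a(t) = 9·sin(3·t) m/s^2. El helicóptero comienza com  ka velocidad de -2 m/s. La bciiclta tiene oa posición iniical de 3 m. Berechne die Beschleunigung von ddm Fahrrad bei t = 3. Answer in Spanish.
Debemos encontrar la integral de nuestra ecuación de la sacudida j(t) = 480·t^3 - 180·t^2 - 96·t - 18 1 vez. Integrando la sacudida y usando la condición inicial a(0) = -8, obtenemos a(t) = 120·t^4 - 60·t^3 - 48·t^2 - 18·t - 8. Usando a(t) = 120·t^4 - 60·t^3 - 48·t^2 - 18·t - 8 y sustituyendo t = 3, encontramos a = 7606.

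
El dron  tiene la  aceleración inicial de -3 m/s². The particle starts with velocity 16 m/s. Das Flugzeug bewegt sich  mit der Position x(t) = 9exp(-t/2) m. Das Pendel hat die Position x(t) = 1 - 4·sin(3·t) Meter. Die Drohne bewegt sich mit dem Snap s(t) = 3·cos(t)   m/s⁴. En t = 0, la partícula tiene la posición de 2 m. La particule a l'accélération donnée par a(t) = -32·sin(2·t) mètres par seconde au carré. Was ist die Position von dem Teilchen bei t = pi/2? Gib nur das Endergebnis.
Die Position bei t = pi/2 ist x = 2.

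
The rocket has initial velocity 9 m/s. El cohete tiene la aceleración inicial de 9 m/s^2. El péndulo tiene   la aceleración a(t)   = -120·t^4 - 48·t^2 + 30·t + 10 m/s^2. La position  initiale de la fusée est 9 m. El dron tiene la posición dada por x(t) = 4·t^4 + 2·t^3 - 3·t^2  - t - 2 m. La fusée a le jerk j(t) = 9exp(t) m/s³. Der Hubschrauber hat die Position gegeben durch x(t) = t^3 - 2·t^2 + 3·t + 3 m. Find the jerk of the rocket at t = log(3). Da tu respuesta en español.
Usando j(t) = 9·exp(t) y sustituyendo t = log(3), encontramos j = 27.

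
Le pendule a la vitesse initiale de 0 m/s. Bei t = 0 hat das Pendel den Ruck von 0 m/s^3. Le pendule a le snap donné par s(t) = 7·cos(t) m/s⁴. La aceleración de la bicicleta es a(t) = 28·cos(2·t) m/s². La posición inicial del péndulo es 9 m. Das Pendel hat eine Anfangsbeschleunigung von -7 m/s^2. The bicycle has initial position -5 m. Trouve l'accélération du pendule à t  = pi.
Pour résoudre ceci, nous devons prendre 2 intégrales de notre équation du snap s(t) = 7·cos(t). En prenant ∫s(t)dt et en appliquant j(0) = 0, nous trouvons j(t) = 7·sin(t). La primitive du jerk est l'accélération. En utilisant a(0) = -7, nous obtenons a(t) = -7·cos(t). De l'équation de l'accélération a(t) = -7·cos(t), nous substituons t = pi pour obtenir a = 7.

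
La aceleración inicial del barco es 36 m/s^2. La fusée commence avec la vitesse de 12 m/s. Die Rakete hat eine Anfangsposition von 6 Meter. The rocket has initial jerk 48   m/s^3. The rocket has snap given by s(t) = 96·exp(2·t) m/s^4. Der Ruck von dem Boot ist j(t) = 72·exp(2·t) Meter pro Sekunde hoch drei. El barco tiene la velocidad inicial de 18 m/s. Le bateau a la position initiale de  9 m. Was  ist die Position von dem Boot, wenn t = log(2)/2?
Ausgehend von dem Ruck j(t) = 72·exp(2·t), nehmen wir 3 Integrale. Durch Integration von dem Ruck und Verwendung der Anfangsbedingung a(0) = 36, erhalten wir a(t) = 36·exp(2·t). Die Stammfunktion von der Beschleunigung, mit v(0) = 18, ergibt die Geschwindigkeit: v(t) = 18·exp(2·t). Durch Integration von der Geschwindigkeit und Verwendung der Anfangsbedingung x(0) = 9, erhalten wir x(t) = 9·exp(2·t). Wir haben die Position x(t) = 9·exp(2·t). Durch Einsetzen von t = log(2)/2: x(log(2)/2) = 18.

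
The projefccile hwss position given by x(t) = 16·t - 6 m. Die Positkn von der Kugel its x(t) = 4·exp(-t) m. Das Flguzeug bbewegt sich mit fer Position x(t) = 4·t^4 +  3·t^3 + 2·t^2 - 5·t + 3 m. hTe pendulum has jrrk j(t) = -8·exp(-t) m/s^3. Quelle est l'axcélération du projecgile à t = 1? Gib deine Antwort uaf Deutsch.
Ausgehend von der Position x(t) = 16·t - 6, nehmen wir 2 Ableitungen. Durch Ableiten von der Position erhalten wir die Geschwindigkeit: v(t) = 16. Die Ableitung von der Geschwindigkeit ergibt die Beschleunigung: a(t) = 0. Wir haben die Beschleunigung a(t) = 0. Durch Einsetzen von t = 1: a(1) = 0.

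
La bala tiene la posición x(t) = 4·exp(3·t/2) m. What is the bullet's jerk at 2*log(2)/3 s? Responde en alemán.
Ausgehend von der Position x(t) = 4·exp(3·t/2), nehmen wir 3 Ableitungen. Durch Ableiten von der Position erhalten wir die Geschwindigkeit: v(t) = 6·exp(3·t/2). Die Ableitung von der Geschwindigkeit ergibt die Beschleunigung: a(t) = 9·exp(3·t/2). Die Ableitung von der Beschleunigung ergibt den Ruck: j(t) = 27·exp(3·t/2)/2. Wir haben den Ruck j(t) = 27·exp(3·t/2)/2. Durch Einsetzen von t = 2*log(2)/3: j(2*log(2)/3) = 27.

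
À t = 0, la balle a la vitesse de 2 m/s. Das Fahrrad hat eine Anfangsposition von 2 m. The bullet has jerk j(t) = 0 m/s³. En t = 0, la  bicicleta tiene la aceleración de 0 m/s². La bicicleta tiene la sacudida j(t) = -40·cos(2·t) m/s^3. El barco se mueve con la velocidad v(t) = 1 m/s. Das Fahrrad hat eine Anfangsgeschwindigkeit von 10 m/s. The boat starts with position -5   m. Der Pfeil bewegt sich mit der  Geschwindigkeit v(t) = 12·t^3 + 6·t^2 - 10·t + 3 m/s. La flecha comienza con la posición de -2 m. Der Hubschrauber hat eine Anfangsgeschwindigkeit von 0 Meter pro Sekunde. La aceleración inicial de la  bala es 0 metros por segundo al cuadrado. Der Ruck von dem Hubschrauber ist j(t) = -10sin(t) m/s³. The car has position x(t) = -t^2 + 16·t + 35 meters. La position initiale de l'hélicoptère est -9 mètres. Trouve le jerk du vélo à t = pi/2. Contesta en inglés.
From the given jerk equation j(t) = -40·cos(2·t), we substitute t = pi/2 to get j = 40.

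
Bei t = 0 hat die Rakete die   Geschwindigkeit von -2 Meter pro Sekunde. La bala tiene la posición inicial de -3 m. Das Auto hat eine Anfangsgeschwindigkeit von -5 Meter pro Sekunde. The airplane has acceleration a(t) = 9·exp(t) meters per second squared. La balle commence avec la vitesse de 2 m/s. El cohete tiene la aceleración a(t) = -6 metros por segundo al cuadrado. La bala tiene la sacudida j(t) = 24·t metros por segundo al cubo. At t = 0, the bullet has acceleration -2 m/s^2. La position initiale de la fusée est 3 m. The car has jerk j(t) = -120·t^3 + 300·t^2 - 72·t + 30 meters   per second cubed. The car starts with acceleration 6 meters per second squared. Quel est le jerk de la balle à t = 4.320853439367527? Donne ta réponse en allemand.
Mit j(t) = 24·t und Einsetzen von t = 4.320853439367527, finden wir j = 103.700482544821.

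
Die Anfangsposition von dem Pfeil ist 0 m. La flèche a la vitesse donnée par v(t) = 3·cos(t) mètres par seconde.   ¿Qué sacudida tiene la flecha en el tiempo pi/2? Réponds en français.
Pour résoudre ceci, nous devons prendre 2 dérivées de notre équation de la vitesse v(t) = 3·cos(t). La dérivée de la vitesse donne l'accélération: a(t) = -3·sin(t). La dérivée de l'accélération donne le jerk: j(t) = -3·cos(t). Nous avons le jerk j(t) = -3·cos(t). En substituant t = pi/2: j(pi/2) = 0.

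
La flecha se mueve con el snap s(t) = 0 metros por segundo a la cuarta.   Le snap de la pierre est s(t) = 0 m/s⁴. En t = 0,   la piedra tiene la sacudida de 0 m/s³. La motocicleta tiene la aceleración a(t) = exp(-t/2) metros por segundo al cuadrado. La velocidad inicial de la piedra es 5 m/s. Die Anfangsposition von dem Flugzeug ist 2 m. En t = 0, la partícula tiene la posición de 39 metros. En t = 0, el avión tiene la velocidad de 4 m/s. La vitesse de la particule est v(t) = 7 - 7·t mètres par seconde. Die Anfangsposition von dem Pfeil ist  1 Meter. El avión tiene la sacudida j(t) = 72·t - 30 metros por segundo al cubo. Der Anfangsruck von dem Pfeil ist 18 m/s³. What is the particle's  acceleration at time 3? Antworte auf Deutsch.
Wir müssen unsere Gleichung für die Geschwindigkeit v(t) = 7 - 7·t 1-mal ableiten. Die Ableitung von der Geschwindigkeit ergibt die Beschleunigung: a(t) = -7. Mit a(t) = -7 und Einsetzen von t = 3, finden wir a = -7.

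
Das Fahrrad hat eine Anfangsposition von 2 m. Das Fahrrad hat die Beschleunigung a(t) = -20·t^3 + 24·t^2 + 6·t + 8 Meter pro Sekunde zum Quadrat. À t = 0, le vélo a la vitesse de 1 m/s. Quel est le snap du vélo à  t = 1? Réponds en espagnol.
Partiendo de la aceleración a(t) = -20·t^3 + 24·t^2 + 6·t + 8, tomamos 2 derivadas. Tomando d/dt de a(t), encontramos j(t) = -60·t^2 + 48·t + 6. Derivando la sacudida, obtenemos el snap: s(t) = 48 - 120·t. Tenemos el snap s(t) = 48 - 120·t. Sustituyendo t = 1: s(1) = -72.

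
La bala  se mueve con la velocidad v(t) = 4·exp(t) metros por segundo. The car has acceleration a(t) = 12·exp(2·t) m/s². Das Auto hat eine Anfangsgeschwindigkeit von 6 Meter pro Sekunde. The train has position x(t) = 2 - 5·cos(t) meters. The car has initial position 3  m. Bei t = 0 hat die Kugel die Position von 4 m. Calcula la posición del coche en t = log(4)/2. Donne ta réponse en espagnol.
Necesitamos integrar nuestra ecuación de la aceleración a(t) = 12·exp(2·t) 2 veces. Tomando ∫a(t)dt y aplicando v(0) = 6, encontramos v(t) = 6·exp(2·t). La integral de la velocidad es la posición. Usando x(0) = 3, obtenemos x(t) = 3·exp(2·t). Tenemos la posición x(t) = 3·exp(2·t). Sustituyendo t = log(4)/2: x(log(4)/2) = 12.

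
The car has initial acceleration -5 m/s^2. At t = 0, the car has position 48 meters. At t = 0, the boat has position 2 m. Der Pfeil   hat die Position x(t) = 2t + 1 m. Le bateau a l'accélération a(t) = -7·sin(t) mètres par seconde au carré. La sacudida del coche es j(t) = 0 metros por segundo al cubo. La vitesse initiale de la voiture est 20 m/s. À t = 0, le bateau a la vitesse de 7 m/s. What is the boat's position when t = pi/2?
We need to integrate our acceleration equation a(t) = -7·sin(t) 2 times. The antiderivative of acceleration, with v(0) = 7, gives velocity: v(t) = 7·cos(t). Finding the integral of v(t) and using x(0) = 2: x(t) = 7·sin(t) + 2. Using x(t) = 7·sin(t) + 2 and substituting t = pi/2, we find x = 9.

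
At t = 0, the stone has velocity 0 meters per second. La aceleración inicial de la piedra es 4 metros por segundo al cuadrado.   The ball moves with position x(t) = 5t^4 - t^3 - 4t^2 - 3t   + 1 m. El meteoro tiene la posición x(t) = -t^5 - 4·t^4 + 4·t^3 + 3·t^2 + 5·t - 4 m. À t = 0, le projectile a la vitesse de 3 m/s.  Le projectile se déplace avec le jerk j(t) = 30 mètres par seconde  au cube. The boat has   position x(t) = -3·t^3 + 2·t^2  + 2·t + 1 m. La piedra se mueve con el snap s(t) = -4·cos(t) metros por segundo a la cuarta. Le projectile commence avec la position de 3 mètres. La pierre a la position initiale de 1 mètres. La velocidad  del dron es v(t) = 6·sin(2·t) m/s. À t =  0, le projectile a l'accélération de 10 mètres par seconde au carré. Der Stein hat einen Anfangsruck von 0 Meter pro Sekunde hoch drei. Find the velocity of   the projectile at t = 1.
To find the answer, we compute 2 antiderivatives of j(t) = 30. Integrating jerk and using the initial condition a(0) = 10, we get a(t) = 30·t + 10. The antiderivative of acceleration is velocity. Using v(0) = 3, we get v(t) = 15·t^2 + 10·t + 3. We have velocity v(t) = 15·t^2 + 10·t + 3. Substituting t = 1: v(1) = 28.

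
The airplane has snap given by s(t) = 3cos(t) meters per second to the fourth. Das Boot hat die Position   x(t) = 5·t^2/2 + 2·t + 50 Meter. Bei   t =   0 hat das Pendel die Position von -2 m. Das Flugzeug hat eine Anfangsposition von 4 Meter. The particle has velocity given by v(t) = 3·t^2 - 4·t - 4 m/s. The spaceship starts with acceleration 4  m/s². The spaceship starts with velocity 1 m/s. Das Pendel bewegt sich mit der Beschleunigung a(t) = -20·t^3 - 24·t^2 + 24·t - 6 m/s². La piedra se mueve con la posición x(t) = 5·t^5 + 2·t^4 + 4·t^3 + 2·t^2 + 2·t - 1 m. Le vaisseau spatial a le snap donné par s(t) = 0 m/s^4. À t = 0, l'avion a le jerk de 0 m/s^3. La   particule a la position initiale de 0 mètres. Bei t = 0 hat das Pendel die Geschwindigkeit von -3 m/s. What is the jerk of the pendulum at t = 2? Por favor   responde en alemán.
Ausgehend von der Beschleunigung a(t) = -20·t^3 - 24·t^2 + 24·t - 6, nehmen wir 1 Ableitung. Mit d/dt von a(t) finden wir j(t) = -60·t^2 - 48·t + 24. Mit j(t) = -60·t^2 - 48·t + 24 und Einsetzen von t = 2, finden wir j = -312.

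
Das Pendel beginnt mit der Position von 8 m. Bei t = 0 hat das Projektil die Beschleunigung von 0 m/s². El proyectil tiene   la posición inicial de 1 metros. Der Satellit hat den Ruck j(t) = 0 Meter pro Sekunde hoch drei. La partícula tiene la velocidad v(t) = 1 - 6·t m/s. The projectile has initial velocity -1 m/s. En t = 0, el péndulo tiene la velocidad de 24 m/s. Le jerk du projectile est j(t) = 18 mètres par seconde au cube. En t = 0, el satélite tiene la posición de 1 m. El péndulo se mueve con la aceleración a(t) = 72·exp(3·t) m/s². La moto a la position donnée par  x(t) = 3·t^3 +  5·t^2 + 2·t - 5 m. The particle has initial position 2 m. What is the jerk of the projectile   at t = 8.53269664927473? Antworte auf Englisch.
From the given jerk equation j(t) = 18, we substitute t = 8.53269664927473 to get j = 18.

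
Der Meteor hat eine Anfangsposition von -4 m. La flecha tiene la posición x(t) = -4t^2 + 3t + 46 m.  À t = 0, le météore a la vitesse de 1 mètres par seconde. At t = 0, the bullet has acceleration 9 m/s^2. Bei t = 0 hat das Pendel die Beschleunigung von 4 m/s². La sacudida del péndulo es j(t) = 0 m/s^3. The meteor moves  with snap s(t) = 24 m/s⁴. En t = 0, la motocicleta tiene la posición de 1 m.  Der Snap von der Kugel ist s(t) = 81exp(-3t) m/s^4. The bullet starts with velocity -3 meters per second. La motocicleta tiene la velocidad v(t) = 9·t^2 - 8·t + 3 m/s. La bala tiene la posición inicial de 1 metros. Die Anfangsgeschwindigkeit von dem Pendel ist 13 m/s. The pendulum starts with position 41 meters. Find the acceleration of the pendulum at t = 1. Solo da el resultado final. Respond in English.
a(1) = 4.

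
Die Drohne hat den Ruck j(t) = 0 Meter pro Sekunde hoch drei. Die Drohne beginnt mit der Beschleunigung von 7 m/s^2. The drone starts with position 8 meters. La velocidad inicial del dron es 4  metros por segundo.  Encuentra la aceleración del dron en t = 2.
Necesitamos integrar nuestra ecuación de la sacudida j(t) = 0 1 vez. Integrando la sacudida y usando la condición inicial a(0) = 7, obtenemos a(t) = 7. De la ecuación de la aceleración a(t) = 7, sustituimos t = 2 para obtener a = 7.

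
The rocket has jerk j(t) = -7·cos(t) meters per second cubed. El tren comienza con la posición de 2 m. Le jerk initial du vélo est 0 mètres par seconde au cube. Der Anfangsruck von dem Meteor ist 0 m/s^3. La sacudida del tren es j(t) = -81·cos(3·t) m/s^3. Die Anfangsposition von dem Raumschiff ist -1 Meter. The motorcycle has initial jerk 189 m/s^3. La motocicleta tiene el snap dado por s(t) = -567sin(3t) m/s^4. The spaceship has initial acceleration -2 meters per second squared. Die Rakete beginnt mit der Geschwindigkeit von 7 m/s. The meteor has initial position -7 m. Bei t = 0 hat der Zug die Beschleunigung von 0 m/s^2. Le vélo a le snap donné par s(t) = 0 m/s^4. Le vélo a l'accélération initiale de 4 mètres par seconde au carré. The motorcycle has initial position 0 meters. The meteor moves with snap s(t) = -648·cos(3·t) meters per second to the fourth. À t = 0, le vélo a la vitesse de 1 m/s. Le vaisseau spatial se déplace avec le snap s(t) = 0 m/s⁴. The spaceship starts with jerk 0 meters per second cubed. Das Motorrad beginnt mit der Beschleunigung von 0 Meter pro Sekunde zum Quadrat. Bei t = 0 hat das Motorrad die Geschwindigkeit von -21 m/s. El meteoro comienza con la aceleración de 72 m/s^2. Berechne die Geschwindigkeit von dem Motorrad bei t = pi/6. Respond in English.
To find the answer, we compute 3 integrals of s(t) = -567·sin(3·t). The integral of snap, with j(0) = 189, gives jerk: j(t) = 189·cos(3·t). Integrating jerk and using the initial condition a(0) = 0, we get a(t) = 63·sin(3·t). The integral of acceleration is velocity. Using v(0) = -21, we get v(t) = -21·cos(3·t). Using v(t) = -21·cos(3·t) and substituting t = pi/6, we find v = 0.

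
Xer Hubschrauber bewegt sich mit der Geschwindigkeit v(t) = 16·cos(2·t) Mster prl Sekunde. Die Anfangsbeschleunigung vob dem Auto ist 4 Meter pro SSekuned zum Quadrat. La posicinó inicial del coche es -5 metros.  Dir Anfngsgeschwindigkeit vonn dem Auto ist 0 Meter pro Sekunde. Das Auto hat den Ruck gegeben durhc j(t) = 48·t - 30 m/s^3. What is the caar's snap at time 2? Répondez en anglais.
We must differentiate our jerk equation j(t) = 48·t - 30 1 time. The derivative of jerk gives snap: s(t) = 48. Using s(t) = 48 and substituting t = 2, we find s = 48.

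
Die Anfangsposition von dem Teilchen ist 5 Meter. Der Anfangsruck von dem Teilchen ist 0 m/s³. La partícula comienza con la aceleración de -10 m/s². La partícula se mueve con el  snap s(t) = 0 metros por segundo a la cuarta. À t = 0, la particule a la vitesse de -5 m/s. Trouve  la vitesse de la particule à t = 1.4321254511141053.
Nous devons intégrer notre équation du snap s(t) = 0 3 fois. La primitive du snap, avec j(0) = 0, donne le jerk: j(t) = 0. En prenant ∫j(t)dt et en appliquant a(0) = -10, nous trouvons a(t) = -10. L'intégrale de l'accélération, avec v(0) = -5, donne la vitesse: v(t) = -10·t - 5. De l'équation de la vitesse v(t) = -10·t - 5, nous substituons t = 1.4321254511141053 pour obtenir v = -19.3212545111411.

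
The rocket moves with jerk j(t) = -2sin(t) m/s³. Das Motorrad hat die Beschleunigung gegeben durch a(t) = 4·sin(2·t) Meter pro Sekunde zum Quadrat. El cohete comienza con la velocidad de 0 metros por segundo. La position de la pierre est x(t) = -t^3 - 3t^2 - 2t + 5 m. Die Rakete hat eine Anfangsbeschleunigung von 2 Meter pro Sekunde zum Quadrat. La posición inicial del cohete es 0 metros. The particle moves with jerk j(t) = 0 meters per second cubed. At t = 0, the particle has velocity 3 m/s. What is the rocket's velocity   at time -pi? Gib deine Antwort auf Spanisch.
Partiendo de la sacudida j(t) = -2·sin(t), tomamos 2 integrales. Tomando ∫j(t)dt y aplicando a(0) = 2, encontramos a(t) = 2·cos(t). La integral de la aceleración es la velocidad. Usando v(0) = 0, obtenemos v(t) = 2·sin(t). Usando v(t) = 2·sin(t) y sustituyendo t = -pi, encontramos v = 0.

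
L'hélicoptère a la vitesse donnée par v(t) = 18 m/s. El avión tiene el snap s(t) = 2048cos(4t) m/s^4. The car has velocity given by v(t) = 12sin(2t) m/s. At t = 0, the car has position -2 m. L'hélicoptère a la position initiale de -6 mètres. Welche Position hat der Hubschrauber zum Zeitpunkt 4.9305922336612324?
Wir müssen die Stammfunktion unserer Gleichung für die Geschwindigkeit v(t) = 18 1-mal finden. Die Stammfunktion von der Geschwindigkeit, mit x(0) = -6, ergibt die Position: x(t) = 18·t - 6. Aus der Gleichung für die Position x(t) = 18·t - 6, setzen wir t = 4.9305922336612324 ein und erhalten x = 82.7506602059022.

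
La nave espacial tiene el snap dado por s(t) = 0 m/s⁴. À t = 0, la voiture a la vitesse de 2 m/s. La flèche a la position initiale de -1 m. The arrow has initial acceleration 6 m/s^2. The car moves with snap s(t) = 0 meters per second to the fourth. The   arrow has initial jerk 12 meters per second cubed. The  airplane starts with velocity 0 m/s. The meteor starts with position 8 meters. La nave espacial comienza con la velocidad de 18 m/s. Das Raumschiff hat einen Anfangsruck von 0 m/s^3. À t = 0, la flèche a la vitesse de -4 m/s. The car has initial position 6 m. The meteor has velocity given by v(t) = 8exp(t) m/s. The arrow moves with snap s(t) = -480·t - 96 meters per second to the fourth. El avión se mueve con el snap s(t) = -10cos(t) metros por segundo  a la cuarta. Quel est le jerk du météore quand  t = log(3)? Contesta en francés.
Nous devons dériver notre équation de la vitesse v(t) = 8·exp(t) 2 fois. En dérivant la vitesse, nous obtenons l'accélération: a(t) = 8·exp(t). La dérivée de l'accélération donne le jerk: j(t) = 8·exp(t). En utilisant j(t) = 8·exp(t) et en substituant t = log(3), nous trouvons j = 24.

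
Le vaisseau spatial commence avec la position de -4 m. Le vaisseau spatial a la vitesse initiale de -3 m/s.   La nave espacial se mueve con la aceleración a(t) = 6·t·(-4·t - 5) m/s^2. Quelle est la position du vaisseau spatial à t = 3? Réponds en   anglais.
We need to integrate our acceleration equation a(t) = 6·t·(-4·t - 5) 2 times. The integral of acceleration, with v(0) = -3, gives velocity: v(t) = -8·t^3 - 15·t^2 - 3. The antiderivative of velocity, with x(0) = -4, gives position: x(t) = -2·t^4 - 5·t^3 - 3·t - 4. Using x(t) = -2·t^4 - 5·t^3 - 3·t - 4 and substituting t = 3, we find x = -310.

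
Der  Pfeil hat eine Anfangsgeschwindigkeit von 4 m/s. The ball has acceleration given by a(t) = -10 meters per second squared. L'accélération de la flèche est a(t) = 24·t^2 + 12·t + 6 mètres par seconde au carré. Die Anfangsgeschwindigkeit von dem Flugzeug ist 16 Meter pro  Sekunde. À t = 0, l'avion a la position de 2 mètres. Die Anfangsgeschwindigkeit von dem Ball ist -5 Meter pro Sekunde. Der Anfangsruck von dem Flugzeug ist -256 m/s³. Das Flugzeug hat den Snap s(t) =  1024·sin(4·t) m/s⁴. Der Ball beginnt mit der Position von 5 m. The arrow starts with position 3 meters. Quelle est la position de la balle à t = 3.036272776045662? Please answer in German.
Wir müssen unsere Gleichung für die Beschleunigung a(t) = -10 2-mal integrieren. Das Integral von der Beschleunigung, mit v(0) = -5, ergibt die Geschwindigkeit: v(t) = -10·t - 5. Durch Integration von der Geschwindigkeit und Verwendung der Anfangsbedingung x(0) = 5, erhalten wir x(t) = -5·t^2 - 5·t + 5. Wir haben die Position x(t) = -5·t^2 - 5·t + 5. Durch Einsetzen von t = 3.036272776045662: x(3.036272776045662) = -56.2761257330085.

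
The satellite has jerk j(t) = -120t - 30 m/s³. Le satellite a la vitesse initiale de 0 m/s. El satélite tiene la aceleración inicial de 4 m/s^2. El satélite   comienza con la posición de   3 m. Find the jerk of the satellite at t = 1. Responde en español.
Tenemos la sacudida j(t) = -120·t - 30. Sustituyendo t = 1: j(1) = -150.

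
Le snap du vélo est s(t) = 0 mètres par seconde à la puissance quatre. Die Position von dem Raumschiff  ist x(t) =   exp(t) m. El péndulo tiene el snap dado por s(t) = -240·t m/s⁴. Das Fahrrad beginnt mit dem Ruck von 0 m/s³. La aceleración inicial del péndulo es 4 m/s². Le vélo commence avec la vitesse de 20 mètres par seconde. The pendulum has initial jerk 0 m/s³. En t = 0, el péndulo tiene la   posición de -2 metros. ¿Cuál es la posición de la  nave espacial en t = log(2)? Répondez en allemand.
Aus der Gleichung für die Position x(t) = exp(t), setzen wir t = log(2) ein und erhalten x = 2.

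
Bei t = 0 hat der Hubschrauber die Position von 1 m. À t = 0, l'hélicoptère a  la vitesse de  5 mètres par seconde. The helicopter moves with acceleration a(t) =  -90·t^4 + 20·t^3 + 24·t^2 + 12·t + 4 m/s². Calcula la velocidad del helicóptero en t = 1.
Debemos encontrar la antiderivada de nuestra ecuación de la aceleración a(t) = -90·t^4 + 20·t^3 + 24·t^2 + 12·t + 4 1 vez. La integral de la aceleración, con v(0) = 5, da la velocidad: v(t) = -18·t^5 + 5·t^4 + 8·t^3 + 6·t^2 + 4·t + 5. Tenemos la velocidad v(t) = -18·t^5 + 5·t^4 + 8·t^3 + 6·t^2 + 4·t + 5. Sustituyendo t = 1: v(1) = 10.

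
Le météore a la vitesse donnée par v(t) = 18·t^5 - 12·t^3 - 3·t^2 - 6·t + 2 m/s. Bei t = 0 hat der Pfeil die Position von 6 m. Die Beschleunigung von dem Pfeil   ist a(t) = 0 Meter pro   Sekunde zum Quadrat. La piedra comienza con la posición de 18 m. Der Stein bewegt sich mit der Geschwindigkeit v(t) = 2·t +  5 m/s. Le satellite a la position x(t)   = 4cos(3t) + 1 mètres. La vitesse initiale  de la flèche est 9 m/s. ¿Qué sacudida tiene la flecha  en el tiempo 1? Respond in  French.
En partant de l'accélération a(t) = 0, nous prenons 1 dérivée. En dérivant l'accélération, nous obtenons le jerk: j(t) = 0. En utilisant j(t) = 0 et en substituant t = 1, nous trouvons j = 0.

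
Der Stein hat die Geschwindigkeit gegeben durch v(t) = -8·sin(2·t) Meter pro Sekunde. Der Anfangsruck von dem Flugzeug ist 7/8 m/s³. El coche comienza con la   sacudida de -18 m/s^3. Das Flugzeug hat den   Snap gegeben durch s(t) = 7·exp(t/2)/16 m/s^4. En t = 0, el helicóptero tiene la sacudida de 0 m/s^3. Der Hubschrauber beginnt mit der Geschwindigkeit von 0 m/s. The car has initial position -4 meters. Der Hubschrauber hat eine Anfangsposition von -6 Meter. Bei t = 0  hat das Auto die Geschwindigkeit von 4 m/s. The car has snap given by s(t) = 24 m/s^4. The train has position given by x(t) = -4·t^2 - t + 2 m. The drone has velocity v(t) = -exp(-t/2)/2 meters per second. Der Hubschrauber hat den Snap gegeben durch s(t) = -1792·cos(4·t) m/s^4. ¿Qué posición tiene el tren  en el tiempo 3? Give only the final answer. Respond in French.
x(3) = -37.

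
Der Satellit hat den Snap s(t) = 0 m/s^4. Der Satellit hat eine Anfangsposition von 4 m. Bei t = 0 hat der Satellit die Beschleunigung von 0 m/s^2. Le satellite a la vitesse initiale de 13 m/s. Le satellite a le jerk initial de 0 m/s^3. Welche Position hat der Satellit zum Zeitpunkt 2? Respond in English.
We must find the integral of our snap equation s(t) = 0 4 times. Integrating snap and using the initial condition j(0) = 0, we get j(t) = 0. Integrating jerk and using the initial condition a(0) = 0, we get a(t) = 0. The integral of acceleration, with v(0) = 13, gives velocity: v(t) = 13. Integrating velocity and using the initial condition x(0) = 4, we get x(t) = 13·t + 4. We have position x(t) = 13·t + 4. Substituting t = 2: x(2) = 30.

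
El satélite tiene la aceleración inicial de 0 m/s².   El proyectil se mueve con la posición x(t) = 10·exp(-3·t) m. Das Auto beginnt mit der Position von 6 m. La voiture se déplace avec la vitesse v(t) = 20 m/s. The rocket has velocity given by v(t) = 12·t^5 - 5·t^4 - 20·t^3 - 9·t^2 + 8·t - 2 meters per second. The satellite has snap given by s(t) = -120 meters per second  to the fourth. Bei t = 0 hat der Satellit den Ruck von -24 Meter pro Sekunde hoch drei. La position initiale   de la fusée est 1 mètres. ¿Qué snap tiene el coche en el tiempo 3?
Debemos derivar nuestra ecuación de la velocidad v(t) = 20 3 veces. Tomando d/dt de v(t), encontramos a(t) = 0. Tomando d/dt de a(t), encontramos j(t) = 0. Tomando d/dt de j(t), encontramos s(t) = 0. De la ecuación del snap s(t) = 0, sustituimos t = 3 para obtener s = 0.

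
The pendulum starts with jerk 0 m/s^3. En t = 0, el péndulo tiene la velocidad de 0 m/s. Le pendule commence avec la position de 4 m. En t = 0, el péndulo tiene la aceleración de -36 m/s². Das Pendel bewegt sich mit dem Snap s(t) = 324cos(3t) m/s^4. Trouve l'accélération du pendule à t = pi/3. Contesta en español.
Debemos encontrar la integral de nuestra ecuación del snap s(t) = 324·cos(3·t) 2 veces. La integral del snap es la sacudida. Usando j(0) = 0, obtenemos j(t) = 108·sin(3·t). Integrando la sacudida y usando la condición inicial a(0) = -36, obtenemos a(t) = -36·cos(3·t). De la ecuación de la aceleración a(t) = -36·cos(3·t), sustituimos t = pi/3 para obtener a = 36.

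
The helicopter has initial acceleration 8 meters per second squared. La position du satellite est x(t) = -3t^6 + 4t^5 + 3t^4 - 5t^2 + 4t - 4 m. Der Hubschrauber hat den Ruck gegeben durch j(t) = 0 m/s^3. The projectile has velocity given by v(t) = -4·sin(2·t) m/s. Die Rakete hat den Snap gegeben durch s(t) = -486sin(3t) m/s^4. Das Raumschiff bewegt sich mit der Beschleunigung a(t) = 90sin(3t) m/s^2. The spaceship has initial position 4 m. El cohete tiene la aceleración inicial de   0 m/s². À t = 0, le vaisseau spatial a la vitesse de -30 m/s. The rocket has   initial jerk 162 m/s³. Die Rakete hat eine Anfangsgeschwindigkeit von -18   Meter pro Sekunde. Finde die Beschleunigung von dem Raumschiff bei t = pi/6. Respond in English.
From the given acceleration equation a(t) = 90·sin(3·t), we substitute t = pi/6 to get a = 90.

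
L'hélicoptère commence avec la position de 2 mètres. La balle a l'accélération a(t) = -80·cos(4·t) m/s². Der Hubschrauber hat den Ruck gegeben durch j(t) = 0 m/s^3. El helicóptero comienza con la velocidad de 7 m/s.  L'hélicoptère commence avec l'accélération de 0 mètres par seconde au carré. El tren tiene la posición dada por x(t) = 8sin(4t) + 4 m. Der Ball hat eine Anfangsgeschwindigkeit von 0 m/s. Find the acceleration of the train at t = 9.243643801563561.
Starting from position x(t) = 8·sin(4·t) + 4, we take 2 derivatives. Taking d/dt of x(t), we find v(t) = 32·cos(4·t). The derivative of velocity gives acceleration: a(t) = -128·sin(4·t). From the given acceleration equation a(t) = -128·sin(4·t), we substitute t = 9.243643801563561 to get a = 84.8369336853033.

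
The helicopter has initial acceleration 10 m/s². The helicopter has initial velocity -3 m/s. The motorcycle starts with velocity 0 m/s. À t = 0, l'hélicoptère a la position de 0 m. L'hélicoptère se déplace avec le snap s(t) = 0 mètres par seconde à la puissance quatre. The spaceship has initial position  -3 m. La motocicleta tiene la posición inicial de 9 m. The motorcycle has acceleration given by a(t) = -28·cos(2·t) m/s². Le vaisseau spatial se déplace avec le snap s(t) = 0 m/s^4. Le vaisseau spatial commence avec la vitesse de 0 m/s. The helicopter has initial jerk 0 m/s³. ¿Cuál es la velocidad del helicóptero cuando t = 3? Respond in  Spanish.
Debemos encontrar la antiderivada de nuestra ecuación del snap s(t) = 0 3 veces. La antiderivada del snap, con j(0) = 0, da la sacudida: j(t) = 0. Tomando ∫j(t)dt y aplicando a(0) = 10, encontramos a(t) = 10. Integrando la aceleración y usando la condición inicial v(0) = -3, obtenemos v(t) = 10·t - 3. Usando v(t) = 10·t - 3 y sustituyendo t = 3, encontramos v = 27.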